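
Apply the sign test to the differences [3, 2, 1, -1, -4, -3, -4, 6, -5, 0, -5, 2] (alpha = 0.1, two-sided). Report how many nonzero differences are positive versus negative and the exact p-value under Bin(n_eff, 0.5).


Step 1: Discard zero differences. Original n = 12; n_eff = number of nonzero differences = 11.
Nonzero differences (with sign): +3, +2, +1, -1, -4, -3, -4, +6, -5, -5, +2
Step 2: Count signs: positive = 5, negative = 6.
Step 3: Under H0: P(positive) = 0.5, so the number of positives S ~ Bin(11, 0.5).
Step 4: Two-sided exact p-value = sum of Bin(11,0.5) probabilities at or below the observed probability = 1.000000.
Step 5: alpha = 0.1. fail to reject H0.

n_eff = 11, pos = 5, neg = 6, p = 1.000000, fail to reject H0.


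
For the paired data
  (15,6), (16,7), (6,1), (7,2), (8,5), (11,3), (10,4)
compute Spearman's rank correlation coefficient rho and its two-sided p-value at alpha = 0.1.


Step 1: Rank x and y separately (midranks; no ties here).
rank(x): 15->6, 16->7, 6->1, 7->2, 8->3, 11->5, 10->4
rank(y): 6->6, 7->7, 1->1, 2->2, 5->5, 3->3, 4->4
Step 2: d_i = R_x(i) - R_y(i); compute d_i^2.
  (6-6)^2=0, (7-7)^2=0, (1-1)^2=0, (2-2)^2=0, (3-5)^2=4, (5-3)^2=4, (4-4)^2=0
sum(d^2) = 8.
Step 3: rho = 1 - 6*8 / (7*(7^2 - 1)) = 1 - 48/336 = 0.857143.
Step 4: Under H0, t = rho * sqrt((n-2)/(1-rho^2)) = 3.7210 ~ t(5).
Step 5: Two-sided p-value from the t-distribution with 5 df = 0.013697.
Step 6: alpha = 0.1. reject H0.

rho = 0.8571, p = 0.013697, reject H0 at alpha = 0.1.


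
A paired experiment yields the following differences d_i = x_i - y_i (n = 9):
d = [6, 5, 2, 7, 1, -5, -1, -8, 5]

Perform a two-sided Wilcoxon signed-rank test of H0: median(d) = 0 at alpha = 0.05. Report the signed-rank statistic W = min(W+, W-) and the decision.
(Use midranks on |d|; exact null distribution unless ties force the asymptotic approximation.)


Step 1: Drop any zero differences (none here) and take |d_i|.
|d| = [6, 5, 2, 7, 1, 5, 1, 8, 5]
Step 2: Midrank |d_i| (ties get averaged ranks).
ranks: |6|->7, |5|->5, |2|->3, |7|->8, |1|->1.5, |5|->5, |1|->1.5, |8|->9, |5|->5
Step 3: Attach original signs; sum ranks with positive sign and with negative sign.
W+ = 7 + 5 + 3 + 8 + 1.5 + 5 = 29.5
W- = 5 + 1.5 + 9 = 15.5
(Check: W+ + W- = 45 should equal n(n+1)/2 = 45.)
Step 4: Test statistic W = min(W+, W-) = 15.5.
Step 5: Ties in |d|, so use the tie-corrected normal approximation.
        E[W] = n(n+1)/4 = 9*10/4 = 22.5.
        Tie groups: |d|=1 (t=2), |d|=5 (t=3); sum(t^3 - t) = 30.
        Var[W] = n(n+1)(2n+1)/24 - sum(t^3-t)/48 = 1710/24 - 30/48 = 70.625.
        z = (W - E[W]) / sqrt(Var[W]) = (15.5 - 22.5) / 8.4039 = -0.8329.
        Two-sided p = 2*Phi(z) = 0.404873.
Step 6: alpha = 0.05. fail to reject H0.

W+ = 29.5, W- = 15.5, W = min = 15.5, p = 0.404873, fail to reject H0.


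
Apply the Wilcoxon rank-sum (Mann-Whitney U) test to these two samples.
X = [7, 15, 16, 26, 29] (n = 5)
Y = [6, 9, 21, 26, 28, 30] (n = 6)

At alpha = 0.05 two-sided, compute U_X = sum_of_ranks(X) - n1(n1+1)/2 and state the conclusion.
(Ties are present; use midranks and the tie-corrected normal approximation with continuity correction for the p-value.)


Step 1: Combine and sort all 11 observations; assign midranks.
sorted (value, group): (6,Y), (7,X), (9,Y), (15,X), (16,X), (21,Y), (26,X), (26,Y), (28,Y), (29,X), (30,Y)
ranks: 6->1, 7->2, 9->3, 15->4, 16->5, 21->6, 26->7.5, 26->7.5, 28->9, 29->10, 30->11
Step 2: Rank sum for X: R1 = 2 + 4 + 5 + 7.5 + 10 = 28.5.
Step 3: U_X = R1 - n1(n1+1)/2 = 28.5 - 5*6/2 = 28.5 - 15 = 13.5.
       U_Y = n1*n2 - U_X = 30 - 13.5 = 16.5.
Step 4: Ties are present, so use the tie-corrected normal approximation (with continuity correction) for the p-value.
Step 5: p-value = 0.854805; compare to alpha = 0.05. fail to reject H0.

U_X = 13.5, p = 0.854805, fail to reject H0 at alpha = 0.05.


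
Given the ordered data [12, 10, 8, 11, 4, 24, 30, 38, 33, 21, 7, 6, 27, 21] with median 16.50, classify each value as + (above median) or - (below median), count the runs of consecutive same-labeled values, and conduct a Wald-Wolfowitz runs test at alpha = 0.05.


Step 1: Compute median = 16.50; label A = above, B = below.
Labels in order: BBBBBAAAAABBAA  (n_A = 7, n_B = 7)
Step 2: Count runs R = 4.
Step 3: Under H0 (random ordering), E[R] = 2*n_A*n_B/(n_A+n_B) + 1 = 2*7*7/14 + 1 = 8.0000.
        Var[R] = 2*n_A*n_B*(2*n_A*n_B - n_A - n_B) / ((n_A+n_B)^2 * (n_A+n_B-1)) = 8232/2548 = 3.2308.
        SD[R] = 1.7974.
Step 4: Continuity-corrected z = (R + 0.5 - E[R]) / SD[R] = (4 + 0.5 - 8.0000) / 1.7974 = -1.9472.
Step 5: Two-sided p-value via normal approximation = 2*(1 - Phi(|z|)) = 0.051508.
Step 6: alpha = 0.05. fail to reject H0.

R = 4, z = -1.9472, p = 0.051508, fail to reject H0.


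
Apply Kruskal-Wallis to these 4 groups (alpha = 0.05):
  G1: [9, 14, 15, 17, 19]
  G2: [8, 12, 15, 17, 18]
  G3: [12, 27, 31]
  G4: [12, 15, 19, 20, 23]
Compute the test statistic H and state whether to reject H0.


Step 1: Combine all N = 18 observations and assign midranks.
sorted (value, group, rank): (8,G2,1), (9,G1,2), (12,G2,4), (12,G3,4), (12,G4,4), (14,G1,6), (15,G1,8), (15,G2,8), (15,G4,8), (17,G1,10.5), (17,G2,10.5), (18,G2,12), (19,G1,13.5), (19,G4,13.5), (20,G4,15), (23,G4,16), (27,G3,17), (31,G3,18)
Step 2: Sum ranks within each group.
R_1 = 40 (n_1 = 5)
R_2 = 35.5 (n_2 = 5)
R_3 = 39 (n_3 = 3)
R_4 = 56.5 (n_4 = 5)
Step 3: H = 12/(N(N+1)) * sum(R_i^2/n_i) - 3(N+1)
     = 12/(18*19) * (40^2/5 + 35.5^2/5 + 39^2/3 + 56.5^2/5) - 3*19
     = 0.035088 * 1717.5 - 57
     = 3.263158.
Step 4: Ties present; correction factor C = 1 - 60/(18^3 - 18) = 0.989680. Corrected H = 3.263158 / 0.989680 = 3.297185.
Step 5: Under H0, H ~ chi^2(3); p-value = 0.348035.
Step 6: alpha = 0.05. fail to reject H0.

H = 3.2972, df = 3, p = 0.348035, fail to reject H0.


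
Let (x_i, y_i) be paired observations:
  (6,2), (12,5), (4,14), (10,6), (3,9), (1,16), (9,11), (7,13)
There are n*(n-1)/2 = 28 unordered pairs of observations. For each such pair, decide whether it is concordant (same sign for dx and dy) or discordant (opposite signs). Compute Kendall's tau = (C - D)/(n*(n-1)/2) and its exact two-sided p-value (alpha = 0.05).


Step 1: Enumerate the 28 unordered pairs (i,j) with i<j and classify each by sign(x_j-x_i) * sign(y_j-y_i).
  (1,2):dx=+6,dy=+3->C; (1,3):dx=-2,dy=+12->D; (1,4):dx=+4,dy=+4->C; (1,5):dx=-3,dy=+7->D
  (1,6):dx=-5,dy=+14->D; (1,7):dx=+3,dy=+9->C; (1,8):dx=+1,dy=+11->C; (2,3):dx=-8,dy=+9->D
  (2,4):dx=-2,dy=+1->D; (2,5):dx=-9,dy=+4->D; (2,6):dx=-11,dy=+11->D; (2,7):dx=-3,dy=+6->D
  (2,8):dx=-5,dy=+8->D; (3,4):dx=+6,dy=-8->D; (3,5):dx=-1,dy=-5->C; (3,6):dx=-3,dy=+2->D
  (3,7):dx=+5,dy=-3->D; (3,8):dx=+3,dy=-1->D; (4,5):dx=-7,dy=+3->D; (4,6):dx=-9,dy=+10->D
  (4,7):dx=-1,dy=+5->D; (4,8):dx=-3,dy=+7->D; (5,6):dx=-2,dy=+7->D; (5,7):dx=+6,dy=+2->C
  (5,8):dx=+4,dy=+4->C; (6,7):dx=+8,dy=-5->D; (6,8):dx=+6,dy=-3->D; (7,8):dx=-2,dy=+2->D
Step 2: C = 7, D = 21, total pairs = 28.
Step 3: tau = (C - D)/(n(n-1)/2) = (7 - 21)/28 = -0.500000.
Step 4: Exact two-sided p-value (enumerate n! = 40320 permutations of y under H0): p = 0.108681.
Step 5: alpha = 0.05. fail to reject H0.

tau_b = -0.5000 (C=7, D=21), p = 0.108681, fail to reject H0.


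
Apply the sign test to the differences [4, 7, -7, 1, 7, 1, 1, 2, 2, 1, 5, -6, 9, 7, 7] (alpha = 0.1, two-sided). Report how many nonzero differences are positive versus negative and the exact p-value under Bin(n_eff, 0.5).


Step 1: Discard zero differences. Original n = 15; n_eff = number of nonzero differences = 15.
Nonzero differences (with sign): +4, +7, -7, +1, +7, +1, +1, +2, +2, +1, +5, -6, +9, +7, +7
Step 2: Count signs: positive = 13, negative = 2.
Step 3: Under H0: P(positive) = 0.5, so the number of positives S ~ Bin(15, 0.5).
Step 4: Two-sided exact p-value = sum of Bin(15,0.5) probabilities at or below the observed probability = 0.007385.
Step 5: alpha = 0.1. reject H0.

n_eff = 15, pos = 13, neg = 2, p = 0.007385, reject H0.


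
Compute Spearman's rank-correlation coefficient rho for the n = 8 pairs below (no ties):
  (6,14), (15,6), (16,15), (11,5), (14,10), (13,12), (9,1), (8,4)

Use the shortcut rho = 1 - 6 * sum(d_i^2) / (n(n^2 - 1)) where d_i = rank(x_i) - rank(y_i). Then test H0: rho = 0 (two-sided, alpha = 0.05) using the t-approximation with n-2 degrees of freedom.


Step 1: Rank x and y separately (midranks; no ties here).
rank(x): 6->1, 15->7, 16->8, 11->4, 14->6, 13->5, 9->3, 8->2
rank(y): 14->7, 6->4, 15->8, 5->3, 10->5, 12->6, 1->1, 4->2
Step 2: d_i = R_x(i) - R_y(i); compute d_i^2.
  (1-7)^2=36, (7-4)^2=9, (8-8)^2=0, (4-3)^2=1, (6-5)^2=1, (5-6)^2=1, (3-1)^2=4, (2-2)^2=0
sum(d^2) = 52.
Step 3: rho = 1 - 6*52 / (8*(8^2 - 1)) = 1 - 312/504 = 0.380952.
Step 4: Under H0, t = rho * sqrt((n-2)/(1-rho^2)) = 1.0092 ~ t(6).
Step 5: Two-sided p-value from the t-distribution with 6 df = 0.351813.
Step 6: alpha = 0.05. fail to reject H0.

rho = 0.3810, p = 0.351813, fail to reject H0 at alpha = 0.05.


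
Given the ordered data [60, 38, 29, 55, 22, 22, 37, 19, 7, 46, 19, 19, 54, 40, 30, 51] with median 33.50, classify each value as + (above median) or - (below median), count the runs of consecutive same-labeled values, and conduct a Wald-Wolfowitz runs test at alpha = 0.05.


Step 1: Compute median = 33.50; label A = above, B = below.
Labels in order: AABABBABBABBAABA  (n_A = 8, n_B = 8)
Step 2: Count runs R = 11.
Step 3: Under H0 (random ordering), E[R] = 2*n_A*n_B/(n_A+n_B) + 1 = 2*8*8/16 + 1 = 9.0000.
        Var[R] = 2*n_A*n_B*(2*n_A*n_B - n_A - n_B) / ((n_A+n_B)^2 * (n_A+n_B-1)) = 14336/3840 = 3.7333.
        SD[R] = 1.9322.
Step 4: Continuity-corrected z = (R - 0.5 - E[R]) / SD[R] = (11 - 0.5 - 9.0000) / 1.9322 = 0.7763.
Step 5: Two-sided p-value via normal approximation = 2*(1 - Phi(|z|)) = 0.437558.
Step 6: alpha = 0.05. fail to reject H0.

R = 11, z = 0.7763, p = 0.437558, fail to reject H0.


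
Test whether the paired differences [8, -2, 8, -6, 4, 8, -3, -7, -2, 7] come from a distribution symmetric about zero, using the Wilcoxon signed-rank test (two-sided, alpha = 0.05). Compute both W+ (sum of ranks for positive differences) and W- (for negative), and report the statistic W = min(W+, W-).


Step 1: Drop any zero differences (none here) and take |d_i|.
|d| = [8, 2, 8, 6, 4, 8, 3, 7, 2, 7]
Step 2: Midrank |d_i| (ties get averaged ranks).
ranks: |8|->9, |2|->1.5, |8|->9, |6|->5, |4|->4, |8|->9, |3|->3, |7|->6.5, |2|->1.5, |7|->6.5
Step 3: Attach original signs; sum ranks with positive sign and with negative sign.
W+ = 9 + 9 + 4 + 9 + 6.5 = 37.5
W- = 1.5 + 5 + 3 + 6.5 + 1.5 = 17.5
(Check: W+ + W- = 55 should equal n(n+1)/2 = 55.)
Step 4: Test statistic W = min(W+, W-) = 17.5.
Step 5: Ties in |d|, so use the tie-corrected normal approximation.
        E[W] = n(n+1)/4 = 10*11/4 = 27.5.
        Tie groups: |d|=2 (t=2), |d|=7 (t=2), |d|=8 (t=3); sum(t^3 - t) = 36.
        Var[W] = n(n+1)(2n+1)/24 - sum(t^3-t)/48 = 2310/24 - 36/48 = 95.5.
        z = (W - E[W]) / sqrt(Var[W]) = (17.5 - 27.5) / 9.7724 = -1.0233.
        Two-sided p = 2*Phi(z) = 0.306171.
Step 6: alpha = 0.05. fail to reject H0.

W+ = 37.5, W- = 17.5, W = min = 17.5, p = 0.306171, fail to reject H0.


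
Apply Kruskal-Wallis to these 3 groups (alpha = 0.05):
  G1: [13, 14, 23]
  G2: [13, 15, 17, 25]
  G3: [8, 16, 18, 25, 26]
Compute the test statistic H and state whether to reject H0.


Step 1: Combine all N = 12 observations and assign midranks.
sorted (value, group, rank): (8,G3,1), (13,G1,2.5), (13,G2,2.5), (14,G1,4), (15,G2,5), (16,G3,6), (17,G2,7), (18,G3,8), (23,G1,9), (25,G2,10.5), (25,G3,10.5), (26,G3,12)
Step 2: Sum ranks within each group.
R_1 = 15.5 (n_1 = 3)
R_2 = 25 (n_2 = 4)
R_3 = 37.5 (n_3 = 5)
Step 3: H = 12/(N(N+1)) * sum(R_i^2/n_i) - 3(N+1)
     = 12/(12*13) * (15.5^2/3 + 25^2/4 + 37.5^2/5) - 3*13
     = 0.076923 * 517.583 - 39
     = 0.814103.
Step 4: Ties present; correction factor C = 1 - 12/(12^3 - 12) = 0.993007. Corrected H = 0.814103 / 0.993007 = 0.819836.
Step 5: Under H0, H ~ chi^2(2); p-value = 0.663705.
Step 6: alpha = 0.05. fail to reject H0.

H = 0.8198, df = 2, p = 0.663705, fail to reject H0.


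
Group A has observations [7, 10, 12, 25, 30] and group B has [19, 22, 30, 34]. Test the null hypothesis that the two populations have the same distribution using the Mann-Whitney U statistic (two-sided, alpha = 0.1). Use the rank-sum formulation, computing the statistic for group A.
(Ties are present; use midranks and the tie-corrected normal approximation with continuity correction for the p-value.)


Step 1: Combine and sort all 9 observations; assign midranks.
sorted (value, group): (7,X), (10,X), (12,X), (19,Y), (22,Y), (25,X), (30,X), (30,Y), (34,Y)
ranks: 7->1, 10->2, 12->3, 19->4, 22->5, 25->6, 30->7.5, 30->7.5, 34->9
Step 2: Rank sum for X: R1 = 1 + 2 + 3 + 6 + 7.5 = 19.5.
Step 3: U_X = R1 - n1(n1+1)/2 = 19.5 - 5*6/2 = 19.5 - 15 = 4.5.
       U_Y = n1*n2 - U_X = 20 - 4.5 = 15.5.
Step 4: Ties are present, so use the tie-corrected normal approximation (with continuity correction) for the p-value.
Step 5: p-value = 0.218742; compare to alpha = 0.1. fail to reject H0.

U_X = 4.5, p = 0.218742, fail to reject H0 at alpha = 0.1.


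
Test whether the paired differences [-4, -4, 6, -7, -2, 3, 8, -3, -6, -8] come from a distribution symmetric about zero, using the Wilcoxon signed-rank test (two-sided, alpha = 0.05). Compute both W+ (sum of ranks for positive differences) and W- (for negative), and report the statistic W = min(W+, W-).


Step 1: Drop any zero differences (none here) and take |d_i|.
|d| = [4, 4, 6, 7, 2, 3, 8, 3, 6, 8]
Step 2: Midrank |d_i| (ties get averaged ranks).
ranks: |4|->4.5, |4|->4.5, |6|->6.5, |7|->8, |2|->1, |3|->2.5, |8|->9.5, |3|->2.5, |6|->6.5, |8|->9.5
Step 3: Attach original signs; sum ranks with positive sign and with negative sign.
W+ = 6.5 + 2.5 + 9.5 = 18.5
W- = 4.5 + 4.5 + 8 + 1 + 2.5 + 6.5 + 9.5 = 36.5
(Check: W+ + W- = 55 should equal n(n+1)/2 = 55.)
Step 4: Test statistic W = min(W+, W-) = 18.5.
Step 5: Ties in |d|, so use the tie-corrected normal approximation.
        E[W] = n(n+1)/4 = 10*11/4 = 27.5.
        Tie groups: |d|=3 (t=2), |d|=4 (t=2), |d|=6 (t=2), |d|=8 (t=2); sum(t^3 - t) = 24.
        Var[W] = n(n+1)(2n+1)/24 - sum(t^3-t)/48 = 2310/24 - 24/48 = 95.75.
        z = (W - E[W]) / sqrt(Var[W]) = (18.5 - 27.5) / 9.7852 = -0.9198.
        Two-sided p = 2*Phi(z) = 0.357700.
Step 6: alpha = 0.05. fail to reject H0.

W+ = 18.5, W- = 36.5, W = min = 18.5, p = 0.357700, fail to reject H0.


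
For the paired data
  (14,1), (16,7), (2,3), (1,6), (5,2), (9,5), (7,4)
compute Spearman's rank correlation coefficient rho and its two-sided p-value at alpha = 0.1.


Step 1: Rank x and y separately (midranks; no ties here).
rank(x): 14->6, 16->7, 2->2, 1->1, 5->3, 9->5, 7->4
rank(y): 1->1, 7->7, 3->3, 6->6, 2->2, 5->5, 4->4
Step 2: d_i = R_x(i) - R_y(i); compute d_i^2.
  (6-1)^2=25, (7-7)^2=0, (2-3)^2=1, (1-6)^2=25, (3-2)^2=1, (5-5)^2=0, (4-4)^2=0
sum(d^2) = 52.
Step 3: rho = 1 - 6*52 / (7*(7^2 - 1)) = 1 - 312/336 = 0.071429.
Step 4: Under H0, t = rho * sqrt((n-2)/(1-rho^2)) = 0.1601 ~ t(5).
Step 5: Two-sided p-value from the t-distribution with 5 df = 0.879048.
Step 6: alpha = 0.1. fail to reject H0.

rho = 0.0714, p = 0.879048, fail to reject H0 at alpha = 0.1.


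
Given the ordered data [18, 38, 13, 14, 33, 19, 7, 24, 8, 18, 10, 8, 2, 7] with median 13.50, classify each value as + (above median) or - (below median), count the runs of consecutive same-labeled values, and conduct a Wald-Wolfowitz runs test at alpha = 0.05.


Step 1: Compute median = 13.50; label A = above, B = below.
Labels in order: AABAAABABABBBB  (n_A = 7, n_B = 7)
Step 2: Count runs R = 8.
Step 3: Under H0 (random ordering), E[R] = 2*n_A*n_B/(n_A+n_B) + 1 = 2*7*7/14 + 1 = 8.0000.
        Var[R] = 2*n_A*n_B*(2*n_A*n_B - n_A - n_B) / ((n_A+n_B)^2 * (n_A+n_B-1)) = 8232/2548 = 3.2308.
        SD[R] = 1.7974.
Step 4: R = E[R], so z = 0 with no continuity correction.
Step 5: Two-sided p-value via normal approximation = 2*(1 - Phi(|z|)) = 1.000000.
Step 6: alpha = 0.05. fail to reject H0.

R = 8, z = 0.0000, p = 1.000000, fail to reject H0.


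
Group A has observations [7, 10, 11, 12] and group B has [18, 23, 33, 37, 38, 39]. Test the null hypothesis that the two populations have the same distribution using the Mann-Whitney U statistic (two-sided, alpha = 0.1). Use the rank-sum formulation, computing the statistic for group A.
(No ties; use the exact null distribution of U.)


Step 1: Combine and sort all 10 observations; assign midranks.
sorted (value, group): (7,X), (10,X), (11,X), (12,X), (18,Y), (23,Y), (33,Y), (37,Y), (38,Y), (39,Y)
ranks: 7->1, 10->2, 11->3, 12->4, 18->5, 23->6, 33->7, 37->8, 38->9, 39->10
Step 2: Rank sum for X: R1 = 1 + 2 + 3 + 4 = 10.
Step 3: U_X = R1 - n1(n1+1)/2 = 10 - 4*5/2 = 10 - 10 = 0.
       U_Y = n1*n2 - U_X = 24 - 0 = 24.
Step 4: No ties, so the exact null distribution of U (based on enumerating the C(10,4) = 210 equally likely rank assignments) gives the two-sided p-value.
Step 5: p-value = 0.009524; compare to alpha = 0.1. reject H0.

U_X = 0, p = 0.009524, reject H0 at alpha = 0.1.


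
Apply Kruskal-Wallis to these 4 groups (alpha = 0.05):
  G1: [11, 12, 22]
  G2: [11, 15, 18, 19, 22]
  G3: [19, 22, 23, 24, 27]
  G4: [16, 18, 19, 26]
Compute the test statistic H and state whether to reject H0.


Step 1: Combine all N = 17 observations and assign midranks.
sorted (value, group, rank): (11,G1,1.5), (11,G2,1.5), (12,G1,3), (15,G2,4), (16,G4,5), (18,G2,6.5), (18,G4,6.5), (19,G2,9), (19,G3,9), (19,G4,9), (22,G1,12), (22,G2,12), (22,G3,12), (23,G3,14), (24,G3,15), (26,G4,16), (27,G3,17)
Step 2: Sum ranks within each group.
R_1 = 16.5 (n_1 = 3)
R_2 = 33 (n_2 = 5)
R_3 = 67 (n_3 = 5)
R_4 = 36.5 (n_4 = 4)
Step 3: H = 12/(N(N+1)) * sum(R_i^2/n_i) - 3(N+1)
     = 12/(17*18) * (16.5^2/3 + 33^2/5 + 67^2/5 + 36.5^2/4) - 3*18
     = 0.039216 * 1539.41 - 54
     = 6.369118.
Step 4: Ties present; correction factor C = 1 - 60/(17^3 - 17) = 0.987745. Corrected H = 6.369118 / 0.987745 = 6.448139.
Step 5: Under H0, H ~ chi^2(3); p-value = 0.091730.
Step 6: alpha = 0.05. fail to reject H0.

H = 6.4481, df = 3, p = 0.091730, fail to reject H0.


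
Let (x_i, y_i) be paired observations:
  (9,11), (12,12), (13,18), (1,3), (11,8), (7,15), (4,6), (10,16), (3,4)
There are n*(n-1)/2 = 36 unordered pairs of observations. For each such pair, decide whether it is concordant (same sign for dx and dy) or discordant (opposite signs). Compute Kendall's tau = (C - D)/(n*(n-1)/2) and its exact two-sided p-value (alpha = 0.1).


Step 1: Enumerate the 36 unordered pairs (i,j) with i<j and classify each by sign(x_j-x_i) * sign(y_j-y_i).
  (1,2):dx=+3,dy=+1->C; (1,3):dx=+4,dy=+7->C; (1,4):dx=-8,dy=-8->C; (1,5):dx=+2,dy=-3->D
  (1,6):dx=-2,dy=+4->D; (1,7):dx=-5,dy=-5->C; (1,8):dx=+1,dy=+5->C; (1,9):dx=-6,dy=-7->C
  (2,3):dx=+1,dy=+6->C; (2,4):dx=-11,dy=-9->C; (2,5):dx=-1,dy=-4->C; (2,6):dx=-5,dy=+3->D
  (2,7):dx=-8,dy=-6->C; (2,8):dx=-2,dy=+4->D; (2,9):dx=-9,dy=-8->C; (3,4):dx=-12,dy=-15->C
  (3,5):dx=-2,dy=-10->C; (3,6):dx=-6,dy=-3->C; (3,7):dx=-9,dy=-12->C; (3,8):dx=-3,dy=-2->C
  (3,9):dx=-10,dy=-14->C; (4,5):dx=+10,dy=+5->C; (4,6):dx=+6,dy=+12->C; (4,7):dx=+3,dy=+3->C
  (4,8):dx=+9,dy=+13->C; (4,9):dx=+2,dy=+1->C; (5,6):dx=-4,dy=+7->D; (5,7):dx=-7,dy=-2->C
  (5,8):dx=-1,dy=+8->D; (5,9):dx=-8,dy=-4->C; (6,7):dx=-3,dy=-9->C; (6,8):dx=+3,dy=+1->C
  (6,9):dx=-4,dy=-11->C; (7,8):dx=+6,dy=+10->C; (7,9):dx=-1,dy=-2->C; (8,9):dx=-7,dy=-12->C
Step 2: C = 30, D = 6, total pairs = 36.
Step 3: tau = (C - D)/(n(n-1)/2) = (30 - 6)/36 = 0.666667.
Step 4: Exact two-sided p-value (enumerate n! = 362880 permutations of y under H0): p = 0.012665.
Step 5: alpha = 0.1. reject H0.

tau_b = 0.6667 (C=30, D=6), p = 0.012665, reject H0.


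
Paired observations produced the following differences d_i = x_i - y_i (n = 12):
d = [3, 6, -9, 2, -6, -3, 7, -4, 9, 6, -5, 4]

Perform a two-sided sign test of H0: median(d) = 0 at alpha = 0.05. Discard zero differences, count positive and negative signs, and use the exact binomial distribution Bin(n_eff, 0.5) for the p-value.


Step 1: Discard zero differences. Original n = 12; n_eff = number of nonzero differences = 12.
Nonzero differences (with sign): +3, +6, -9, +2, -6, -3, +7, -4, +9, +6, -5, +4
Step 2: Count signs: positive = 7, negative = 5.
Step 3: Under H0: P(positive) = 0.5, so the number of positives S ~ Bin(12, 0.5).
Step 4: Two-sided exact p-value = sum of Bin(12,0.5) probabilities at or below the observed probability = 0.774414.
Step 5: alpha = 0.05. fail to reject H0.

n_eff = 12, pos = 7, neg = 5, p = 0.774414, fail to reject H0.


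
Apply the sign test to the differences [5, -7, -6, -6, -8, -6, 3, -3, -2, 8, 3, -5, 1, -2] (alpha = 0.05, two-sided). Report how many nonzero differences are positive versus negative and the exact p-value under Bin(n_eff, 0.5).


Step 1: Discard zero differences. Original n = 14; n_eff = number of nonzero differences = 14.
Nonzero differences (with sign): +5, -7, -6, -6, -8, -6, +3, -3, -2, +8, +3, -5, +1, -2
Step 2: Count signs: positive = 5, negative = 9.
Step 3: Under H0: P(positive) = 0.5, so the number of positives S ~ Bin(14, 0.5).
Step 4: Two-sided exact p-value = sum of Bin(14,0.5) probabilities at or below the observed probability = 0.423950.
Step 5: alpha = 0.05. fail to reject H0.

n_eff = 14, pos = 5, neg = 9, p = 0.423950, fail to reject H0.


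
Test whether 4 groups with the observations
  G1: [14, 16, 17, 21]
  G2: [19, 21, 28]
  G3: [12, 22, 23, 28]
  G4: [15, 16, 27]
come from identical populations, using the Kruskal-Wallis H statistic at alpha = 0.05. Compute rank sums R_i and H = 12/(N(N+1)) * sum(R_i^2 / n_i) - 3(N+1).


Step 1: Combine all N = 14 observations and assign midranks.
sorted (value, group, rank): (12,G3,1), (14,G1,2), (15,G4,3), (16,G1,4.5), (16,G4,4.5), (17,G1,6), (19,G2,7), (21,G1,8.5), (21,G2,8.5), (22,G3,10), (23,G3,11), (27,G4,12), (28,G2,13.5), (28,G3,13.5)
Step 2: Sum ranks within each group.
R_1 = 21 (n_1 = 4)
R_2 = 29 (n_2 = 3)
R_3 = 35.5 (n_3 = 4)
R_4 = 19.5 (n_4 = 3)
Step 3: H = 12/(N(N+1)) * sum(R_i^2/n_i) - 3(N+1)
     = 12/(14*15) * (21^2/4 + 29^2/3 + 35.5^2/4 + 19.5^2/3) - 3*15
     = 0.057143 * 832.396 - 45
     = 2.565476.
Step 4: Ties present; correction factor C = 1 - 18/(14^3 - 14) = 0.993407. Corrected H = 2.565476 / 0.993407 = 2.582504.
Step 5: Under H0, H ~ chi^2(3); p-value = 0.460565.
Step 6: alpha = 0.05. fail to reject H0.

H = 2.5825, df = 3, p = 0.460565, fail to reject H0.


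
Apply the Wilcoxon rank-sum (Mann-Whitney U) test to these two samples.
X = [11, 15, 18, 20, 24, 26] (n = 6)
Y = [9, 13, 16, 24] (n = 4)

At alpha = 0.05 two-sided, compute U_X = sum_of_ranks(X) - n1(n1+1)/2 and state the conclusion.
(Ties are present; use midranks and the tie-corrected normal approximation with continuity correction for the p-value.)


Step 1: Combine and sort all 10 observations; assign midranks.
sorted (value, group): (9,Y), (11,X), (13,Y), (15,X), (16,Y), (18,X), (20,X), (24,X), (24,Y), (26,X)
ranks: 9->1, 11->2, 13->3, 15->4, 16->5, 18->6, 20->7, 24->8.5, 24->8.5, 26->10
Step 2: Rank sum for X: R1 = 2 + 4 + 6 + 7 + 8.5 + 10 = 37.5.
Step 3: U_X = R1 - n1(n1+1)/2 = 37.5 - 6*7/2 = 37.5 - 21 = 16.5.
       U_Y = n1*n2 - U_X = 24 - 16.5 = 7.5.
Step 4: Ties are present, so use the tie-corrected normal approximation (with continuity correction) for the p-value.
Step 5: p-value = 0.392330; compare to alpha = 0.05. fail to reject H0.

U_X = 16.5, p = 0.392330, fail to reject H0 at alpha = 0.05.


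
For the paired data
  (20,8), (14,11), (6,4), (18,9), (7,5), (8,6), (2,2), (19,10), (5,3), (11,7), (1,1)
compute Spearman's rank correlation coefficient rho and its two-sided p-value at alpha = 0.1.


Step 1: Rank x and y separately (midranks; no ties here).
rank(x): 20->11, 14->8, 6->4, 18->9, 7->5, 8->6, 2->2, 19->10, 5->3, 11->7, 1->1
rank(y): 8->8, 11->11, 4->4, 9->9, 5->5, 6->6, 2->2, 10->10, 3->3, 7->7, 1->1
Step 2: d_i = R_x(i) - R_y(i); compute d_i^2.
  (11-8)^2=9, (8-11)^2=9, (4-4)^2=0, (9-9)^2=0, (5-5)^2=0, (6-6)^2=0, (2-2)^2=0, (10-10)^2=0, (3-3)^2=0, (7-7)^2=0, (1-1)^2=0
sum(d^2) = 18.
Step 3: rho = 1 - 6*18 / (11*(11^2 - 1)) = 1 - 108/1320 = 0.918182.
Step 4: Under H0, t = rho * sqrt((n-2)/(1-rho^2)) = 6.9531 ~ t(9).
Step 5: Two-sided p-value from the t-distribution with 9 df = 0.000067.
Step 6: alpha = 0.1. reject H0.

rho = 0.9182, p = 0.000067, reject H0 at alpha = 0.1.


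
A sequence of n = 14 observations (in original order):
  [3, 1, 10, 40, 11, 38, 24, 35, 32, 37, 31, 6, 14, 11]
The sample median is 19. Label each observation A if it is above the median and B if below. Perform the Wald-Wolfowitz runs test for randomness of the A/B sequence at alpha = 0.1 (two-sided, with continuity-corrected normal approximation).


Step 1: Compute median = 19; label A = above, B = below.
Labels in order: BBBABAAAAAABBB  (n_A = 7, n_B = 7)
Step 2: Count runs R = 5.
Step 3: Under H0 (random ordering), E[R] = 2*n_A*n_B/(n_A+n_B) + 1 = 2*7*7/14 + 1 = 8.0000.
        Var[R] = 2*n_A*n_B*(2*n_A*n_B - n_A - n_B) / ((n_A+n_B)^2 * (n_A+n_B-1)) = 8232/2548 = 3.2308.
        SD[R] = 1.7974.
Step 4: Continuity-corrected z = (R + 0.5 - E[R]) / SD[R] = (5 + 0.5 - 8.0000) / 1.7974 = -1.3909.
Step 5: Two-sided p-value via normal approximation = 2*(1 - Phi(|z|)) = 0.164264.
Step 6: alpha = 0.1. fail to reject H0.

R = 5, z = -1.3909, p = 0.164264, fail to reject H0.


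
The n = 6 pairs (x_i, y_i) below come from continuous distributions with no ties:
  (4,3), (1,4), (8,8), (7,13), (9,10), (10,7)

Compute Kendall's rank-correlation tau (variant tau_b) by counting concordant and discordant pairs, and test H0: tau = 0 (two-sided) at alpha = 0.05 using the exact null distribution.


Step 1: Enumerate the 15 unordered pairs (i,j) with i<j and classify each by sign(x_j-x_i) * sign(y_j-y_i).
  (1,2):dx=-3,dy=+1->D; (1,3):dx=+4,dy=+5->C; (1,4):dx=+3,dy=+10->C; (1,5):dx=+5,dy=+7->C
  (1,6):dx=+6,dy=+4->C; (2,3):dx=+7,dy=+4->C; (2,4):dx=+6,dy=+9->C; (2,5):dx=+8,dy=+6->C
  (2,6):dx=+9,dy=+3->C; (3,4):dx=-1,dy=+5->D; (3,5):dx=+1,dy=+2->C; (3,6):dx=+2,dy=-1->D
  (4,5):dx=+2,dy=-3->D; (4,6):dx=+3,dy=-6->D; (5,6):dx=+1,dy=-3->D
Step 2: C = 9, D = 6, total pairs = 15.
Step 3: tau = (C - D)/(n(n-1)/2) = (9 - 6)/15 = 0.200000.
Step 4: Exact two-sided p-value (enumerate n! = 720 permutations of y under H0): p = 0.719444.
Step 5: alpha = 0.05. fail to reject H0.

tau_b = 0.2000 (C=9, D=6), p = 0.719444, fail to reject H0.


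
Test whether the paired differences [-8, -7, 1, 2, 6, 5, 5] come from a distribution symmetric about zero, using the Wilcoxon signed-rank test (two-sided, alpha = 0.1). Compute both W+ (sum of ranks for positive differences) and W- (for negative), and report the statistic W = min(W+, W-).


Step 1: Drop any zero differences (none here) and take |d_i|.
|d| = [8, 7, 1, 2, 6, 5, 5]
Step 2: Midrank |d_i| (ties get averaged ranks).
ranks: |8|->7, |7|->6, |1|->1, |2|->2, |6|->5, |5|->3.5, |5|->3.5
Step 3: Attach original signs; sum ranks with positive sign and with negative sign.
W+ = 1 + 2 + 5 + 3.5 + 3.5 = 15
W- = 7 + 6 = 13
(Check: W+ + W- = 28 should equal n(n+1)/2 = 28.)
Step 4: Test statistic W = min(W+, W-) = 13.
Step 5: Ties in |d|, so use the tie-corrected normal approximation.
        E[W] = n(n+1)/4 = 7*8/4 = 14.
        Tie groups: |d|=5 (t=2); sum(t^3 - t) = 6.
        Var[W] = n(n+1)(2n+1)/24 - sum(t^3-t)/48 = 840/24 - 6/48 = 34.875.
        z = (W - E[W]) / sqrt(Var[W]) = (13 - 14) / 5.9055 = -0.1693.
        Two-sided p = 2*Phi(z) = 0.865534.
Step 6: alpha = 0.1. fail to reject H0.

W+ = 15, W- = 13, W = min = 13, p = 0.865534, fail to reject H0.


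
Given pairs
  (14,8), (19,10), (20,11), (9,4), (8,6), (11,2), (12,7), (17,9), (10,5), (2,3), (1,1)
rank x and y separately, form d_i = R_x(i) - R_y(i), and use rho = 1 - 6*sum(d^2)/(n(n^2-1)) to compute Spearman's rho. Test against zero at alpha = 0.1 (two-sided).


Step 1: Rank x and y separately (midranks; no ties here).
rank(x): 14->8, 19->10, 20->11, 9->4, 8->3, 11->6, 12->7, 17->9, 10->5, 2->2, 1->1
rank(y): 8->8, 10->10, 11->11, 4->4, 6->6, 2->2, 7->7, 9->9, 5->5, 3->3, 1->1
Step 2: d_i = R_x(i) - R_y(i); compute d_i^2.
  (8-8)^2=0, (10-10)^2=0, (11-11)^2=0, (4-4)^2=0, (3-6)^2=9, (6-2)^2=16, (7-7)^2=0, (9-9)^2=0, (5-5)^2=0, (2-3)^2=1, (1-1)^2=0
sum(d^2) = 26.
Step 3: rho = 1 - 6*26 / (11*(11^2 - 1)) = 1 - 156/1320 = 0.881818.
Step 4: Under H0, t = rho * sqrt((n-2)/(1-rho^2)) = 5.6097 ~ t(9).
Step 5: Two-sided p-value from the t-distribution with 9 df = 0.000330.
Step 6: alpha = 0.1. reject H0.

rho = 0.8818, p = 0.000330, reject H0 at alpha = 0.1.


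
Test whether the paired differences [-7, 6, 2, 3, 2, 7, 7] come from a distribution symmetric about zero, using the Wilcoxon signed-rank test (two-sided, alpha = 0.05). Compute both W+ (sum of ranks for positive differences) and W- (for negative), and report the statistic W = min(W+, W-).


Step 1: Drop any zero differences (none here) and take |d_i|.
|d| = [7, 6, 2, 3, 2, 7, 7]
Step 2: Midrank |d_i| (ties get averaged ranks).
ranks: |7|->6, |6|->4, |2|->1.5, |3|->3, |2|->1.5, |7|->6, |7|->6
Step 3: Attach original signs; sum ranks with positive sign and with negative sign.
W+ = 4 + 1.5 + 3 + 1.5 + 6 + 6 = 22
W- = 6 = 6
(Check: W+ + W- = 28 should equal n(n+1)/2 = 28.)
Step 4: Test statistic W = min(W+, W-) = 6.
Step 5: Ties in |d|, so use the tie-corrected normal approximation.
        E[W] = n(n+1)/4 = 7*8/4 = 14.
        Tie groups: |d|=2 (t=2), |d|=7 (t=3); sum(t^3 - t) = 30.
        Var[W] = n(n+1)(2n+1)/24 - sum(t^3-t)/48 = 840/24 - 30/48 = 34.375.
        z = (W - E[W]) / sqrt(Var[W]) = (6 - 14) / 5.8630 = -1.3645.
        Two-sided p = 2*Phi(z) = 0.172415.
Step 6: alpha = 0.05. fail to reject H0.

W+ = 22, W- = 6, W = min = 6, p = 0.172415, fail to reject H0.


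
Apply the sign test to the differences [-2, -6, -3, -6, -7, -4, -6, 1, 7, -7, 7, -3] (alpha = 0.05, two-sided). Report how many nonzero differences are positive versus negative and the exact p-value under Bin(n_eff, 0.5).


Step 1: Discard zero differences. Original n = 12; n_eff = number of nonzero differences = 12.
Nonzero differences (with sign): -2, -6, -3, -6, -7, -4, -6, +1, +7, -7, +7, -3
Step 2: Count signs: positive = 3, negative = 9.
Step 3: Under H0: P(positive) = 0.5, so the number of positives S ~ Bin(12, 0.5).
Step 4: Two-sided exact p-value = sum of Bin(12,0.5) probabilities at or below the observed probability = 0.145996.
Step 5: alpha = 0.05. fail to reject H0.

n_eff = 12, pos = 3, neg = 9, p = 0.145996, fail to reject H0.


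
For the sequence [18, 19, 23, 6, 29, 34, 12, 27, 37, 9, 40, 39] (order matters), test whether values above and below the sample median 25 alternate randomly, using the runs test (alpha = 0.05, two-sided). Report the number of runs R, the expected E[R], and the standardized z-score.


Step 1: Compute median = 25; label A = above, B = below.
Labels in order: BBBBAABAABAA  (n_A = 6, n_B = 6)
Step 2: Count runs R = 6.
Step 3: Under H0 (random ordering), E[R] = 2*n_A*n_B/(n_A+n_B) + 1 = 2*6*6/12 + 1 = 7.0000.
        Var[R] = 2*n_A*n_B*(2*n_A*n_B - n_A - n_B) / ((n_A+n_B)^2 * (n_A+n_B-1)) = 4320/1584 = 2.7273.
        SD[R] = 1.6514.
Step 4: Continuity-corrected z = (R + 0.5 - E[R]) / SD[R] = (6 + 0.5 - 7.0000) / 1.6514 = -0.3028.
Step 5: Two-sided p-value via normal approximation = 2*(1 - Phi(|z|)) = 0.762069.
Step 6: alpha = 0.05. fail to reject H0.

R = 6, z = -0.3028, p = 0.762069, fail to reject H0.


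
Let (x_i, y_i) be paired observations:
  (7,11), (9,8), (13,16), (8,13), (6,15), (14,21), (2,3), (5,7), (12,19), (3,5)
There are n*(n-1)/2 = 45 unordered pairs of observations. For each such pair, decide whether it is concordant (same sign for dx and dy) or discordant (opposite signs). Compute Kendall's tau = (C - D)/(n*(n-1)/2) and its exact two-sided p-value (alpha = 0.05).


Step 1: Enumerate the 45 unordered pairs (i,j) with i<j and classify each by sign(x_j-x_i) * sign(y_j-y_i).
  (1,2):dx=+2,dy=-3->D; (1,3):dx=+6,dy=+5->C; (1,4):dx=+1,dy=+2->C; (1,5):dx=-1,dy=+4->D
  (1,6):dx=+7,dy=+10->C; (1,7):dx=-5,dy=-8->C; (1,8):dx=-2,dy=-4->C; (1,9):dx=+5,dy=+8->C
  (1,10):dx=-4,dy=-6->C; (2,3):dx=+4,dy=+8->C; (2,4):dx=-1,dy=+5->D; (2,5):dx=-3,dy=+7->D
  (2,6):dx=+5,dy=+13->C; (2,7):dx=-7,dy=-5->C; (2,8):dx=-4,dy=-1->C; (2,9):dx=+3,dy=+11->C
  (2,10):dx=-6,dy=-3->C; (3,4):dx=-5,dy=-3->C; (3,5):dx=-7,dy=-1->C; (3,6):dx=+1,dy=+5->C
  (3,7):dx=-11,dy=-13->C; (3,8):dx=-8,dy=-9->C; (3,9):dx=-1,dy=+3->D; (3,10):dx=-10,dy=-11->C
  (4,5):dx=-2,dy=+2->D; (4,6):dx=+6,dy=+8->C; (4,7):dx=-6,dy=-10->C; (4,8):dx=-3,dy=-6->C
  (4,9):dx=+4,dy=+6->C; (4,10):dx=-5,dy=-8->C; (5,6):dx=+8,dy=+6->C; (5,7):dx=-4,dy=-12->C
  (5,8):dx=-1,dy=-8->C; (5,9):dx=+6,dy=+4->C; (5,10):dx=-3,dy=-10->C; (6,7):dx=-12,dy=-18->C
  (6,8):dx=-9,dy=-14->C; (6,9):dx=-2,dy=-2->C; (6,10):dx=-11,dy=-16->C; (7,8):dx=+3,dy=+4->C
  (7,9):dx=+10,dy=+16->C; (7,10):dx=+1,dy=+2->C; (8,9):dx=+7,dy=+12->C; (8,10):dx=-2,dy=-2->C
  (9,10):dx=-9,dy=-14->C
Step 2: C = 39, D = 6, total pairs = 45.
Step 3: tau = (C - D)/(n(n-1)/2) = (39 - 6)/45 = 0.733333.
Step 4: Exact two-sided p-value (enumerate n! = 3628800 permutations of y under H0): p = 0.002213.
Step 5: alpha = 0.05. reject H0.

tau_b = 0.7333 (C=39, D=6), p = 0.002213, reject H0.


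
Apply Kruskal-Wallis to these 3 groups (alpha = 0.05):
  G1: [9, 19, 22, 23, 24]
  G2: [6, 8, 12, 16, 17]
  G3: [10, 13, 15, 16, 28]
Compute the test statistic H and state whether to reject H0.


Step 1: Combine all N = 15 observations and assign midranks.
sorted (value, group, rank): (6,G2,1), (8,G2,2), (9,G1,3), (10,G3,4), (12,G2,5), (13,G3,6), (15,G3,7), (16,G2,8.5), (16,G3,8.5), (17,G2,10), (19,G1,11), (22,G1,12), (23,G1,13), (24,G1,14), (28,G3,15)
Step 2: Sum ranks within each group.
R_1 = 53 (n_1 = 5)
R_2 = 26.5 (n_2 = 5)
R_3 = 40.5 (n_3 = 5)
Step 3: H = 12/(N(N+1)) * sum(R_i^2/n_i) - 3(N+1)
     = 12/(15*16) * (53^2/5 + 26.5^2/5 + 40.5^2/5) - 3*16
     = 0.050000 * 1030.3 - 48
     = 3.515000.
Step 4: Ties present; correction factor C = 1 - 6/(15^3 - 15) = 0.998214. Corrected H = 3.515000 / 0.998214 = 3.521288.
Step 5: Under H0, H ~ chi^2(2); p-value = 0.171934.
Step 6: alpha = 0.05. fail to reject H0.

H = 3.5213, df = 2, p = 0.171934, fail to reject H0.


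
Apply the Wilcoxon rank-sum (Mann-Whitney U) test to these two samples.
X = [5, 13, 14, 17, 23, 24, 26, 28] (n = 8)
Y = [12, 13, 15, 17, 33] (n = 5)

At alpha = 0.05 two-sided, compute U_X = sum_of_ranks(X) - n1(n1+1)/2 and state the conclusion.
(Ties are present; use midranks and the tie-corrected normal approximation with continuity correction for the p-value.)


Step 1: Combine and sort all 13 observations; assign midranks.
sorted (value, group): (5,X), (12,Y), (13,X), (13,Y), (14,X), (15,Y), (17,X), (17,Y), (23,X), (24,X), (26,X), (28,X), (33,Y)
ranks: 5->1, 12->2, 13->3.5, 13->3.5, 14->5, 15->6, 17->7.5, 17->7.5, 23->9, 24->10, 26->11, 28->12, 33->13
Step 2: Rank sum for X: R1 = 1 + 3.5 + 5 + 7.5 + 9 + 10 + 11 + 12 = 59.
Step 3: U_X = R1 - n1(n1+1)/2 = 59 - 8*9/2 = 59 - 36 = 23.
       U_Y = n1*n2 - U_X = 40 - 23 = 17.
Step 4: Ties are present, so use the tie-corrected normal approximation (with continuity correction) for the p-value.
Step 5: p-value = 0.713640; compare to alpha = 0.05. fail to reject H0.

U_X = 23, p = 0.713640, fail to reject H0 at alpha = 0.05.


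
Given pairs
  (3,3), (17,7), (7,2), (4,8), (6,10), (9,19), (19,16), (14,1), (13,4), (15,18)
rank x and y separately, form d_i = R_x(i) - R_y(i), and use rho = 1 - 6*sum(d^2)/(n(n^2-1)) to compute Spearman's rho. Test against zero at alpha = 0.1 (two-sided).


Step 1: Rank x and y separately (midranks; no ties here).
rank(x): 3->1, 17->9, 7->4, 4->2, 6->3, 9->5, 19->10, 14->7, 13->6, 15->8
rank(y): 3->3, 7->5, 2->2, 8->6, 10->7, 19->10, 16->8, 1->1, 4->4, 18->9
Step 2: d_i = R_x(i) - R_y(i); compute d_i^2.
  (1-3)^2=4, (9-5)^2=16, (4-2)^2=4, (2-6)^2=16, (3-7)^2=16, (5-10)^2=25, (10-8)^2=4, (7-1)^2=36, (6-4)^2=4, (8-9)^2=1
sum(d^2) = 126.
Step 3: rho = 1 - 6*126 / (10*(10^2 - 1)) = 1 - 756/990 = 0.236364.
Step 4: Under H0, t = rho * sqrt((n-2)/(1-rho^2)) = 0.6880 ~ t(8).
Step 5: Two-sided p-value from the t-distribution with 8 df = 0.510885.
Step 6: alpha = 0.1. fail to reject H0.

rho = 0.2364, p = 0.510885, fail to reject H0 at alpha = 0.1.


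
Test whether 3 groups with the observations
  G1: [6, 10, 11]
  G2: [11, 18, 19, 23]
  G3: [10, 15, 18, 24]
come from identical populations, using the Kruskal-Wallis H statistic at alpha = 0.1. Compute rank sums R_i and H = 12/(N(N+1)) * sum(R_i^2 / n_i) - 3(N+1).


Step 1: Combine all N = 11 observations and assign midranks.
sorted (value, group, rank): (6,G1,1), (10,G1,2.5), (10,G3,2.5), (11,G1,4.5), (11,G2,4.5), (15,G3,6), (18,G2,7.5), (18,G3,7.5), (19,G2,9), (23,G2,10), (24,G3,11)
Step 2: Sum ranks within each group.
R_1 = 8 (n_1 = 3)
R_2 = 31 (n_2 = 4)
R_3 = 27 (n_3 = 4)
Step 3: H = 12/(N(N+1)) * sum(R_i^2/n_i) - 3(N+1)
     = 12/(11*12) * (8^2/3 + 31^2/4 + 27^2/4) - 3*12
     = 0.090909 * 443.833 - 36
     = 4.348485.
Step 4: Ties present; correction factor C = 1 - 18/(11^3 - 11) = 0.986364. Corrected H = 4.348485 / 0.986364 = 4.408602.
Step 5: Under H0, H ~ chi^2(2); p-value = 0.110328.
Step 6: alpha = 0.1. fail to reject H0.

H = 4.4086, df = 2, p = 0.110328, fail to reject H0.


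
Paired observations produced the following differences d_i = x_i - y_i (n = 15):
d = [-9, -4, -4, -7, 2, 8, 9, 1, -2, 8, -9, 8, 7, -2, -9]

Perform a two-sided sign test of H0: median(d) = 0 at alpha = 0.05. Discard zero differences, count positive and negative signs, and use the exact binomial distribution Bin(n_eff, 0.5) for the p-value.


Step 1: Discard zero differences. Original n = 15; n_eff = number of nonzero differences = 15.
Nonzero differences (with sign): -9, -4, -4, -7, +2, +8, +9, +1, -2, +8, -9, +8, +7, -2, -9
Step 2: Count signs: positive = 7, negative = 8.
Step 3: Under H0: P(positive) = 0.5, so the number of positives S ~ Bin(15, 0.5).
Step 4: Two-sided exact p-value = sum of Bin(15,0.5) probabilities at or below the observed probability = 1.000000.
Step 5: alpha = 0.05. fail to reject H0.

n_eff = 15, pos = 7, neg = 8, p = 1.000000, fail to reject H0.


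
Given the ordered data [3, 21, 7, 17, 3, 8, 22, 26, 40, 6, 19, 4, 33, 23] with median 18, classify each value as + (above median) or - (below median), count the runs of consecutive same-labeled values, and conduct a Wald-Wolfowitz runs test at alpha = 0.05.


Step 1: Compute median = 18; label A = above, B = below.
Labels in order: BABBBBAAABABAA  (n_A = 7, n_B = 7)
Step 2: Count runs R = 8.
Step 3: Under H0 (random ordering), E[R] = 2*n_A*n_B/(n_A+n_B) + 1 = 2*7*7/14 + 1 = 8.0000.
        Var[R] = 2*n_A*n_B*(2*n_A*n_B - n_A - n_B) / ((n_A+n_B)^2 * (n_A+n_B-1)) = 8232/2548 = 3.2308.
        SD[R] = 1.7974.
Step 4: R = E[R], so z = 0 with no continuity correction.
Step 5: Two-sided p-value via normal approximation = 2*(1 - Phi(|z|)) = 1.000000.
Step 6: alpha = 0.05. fail to reject H0.

R = 8, z = 0.0000, p = 1.000000, fail to reject H0.


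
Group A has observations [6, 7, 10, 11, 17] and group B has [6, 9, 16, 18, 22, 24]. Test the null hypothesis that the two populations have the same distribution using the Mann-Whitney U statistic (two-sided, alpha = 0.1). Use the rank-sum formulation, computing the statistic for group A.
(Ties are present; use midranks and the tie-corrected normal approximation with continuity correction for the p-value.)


Step 1: Combine and sort all 11 observations; assign midranks.
sorted (value, group): (6,X), (6,Y), (7,X), (9,Y), (10,X), (11,X), (16,Y), (17,X), (18,Y), (22,Y), (24,Y)
ranks: 6->1.5, 6->1.5, 7->3, 9->4, 10->5, 11->6, 16->7, 17->8, 18->9, 22->10, 24->11
Step 2: Rank sum for X: R1 = 1.5 + 3 + 5 + 6 + 8 = 23.5.
Step 3: U_X = R1 - n1(n1+1)/2 = 23.5 - 5*6/2 = 23.5 - 15 = 8.5.
       U_Y = n1*n2 - U_X = 30 - 8.5 = 21.5.
Step 4: Ties are present, so use the tie-corrected normal approximation (with continuity correction) for the p-value.
Step 5: p-value = 0.272229; compare to alpha = 0.1. fail to reject H0.

U_X = 8.5, p = 0.272229, fail to reject H0 at alpha = 0.1.


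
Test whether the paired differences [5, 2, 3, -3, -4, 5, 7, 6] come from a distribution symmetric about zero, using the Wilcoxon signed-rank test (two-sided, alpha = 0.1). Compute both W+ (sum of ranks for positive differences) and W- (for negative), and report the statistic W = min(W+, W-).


Step 1: Drop any zero differences (none here) and take |d_i|.
|d| = [5, 2, 3, 3, 4, 5, 7, 6]
Step 2: Midrank |d_i| (ties get averaged ranks).
ranks: |5|->5.5, |2|->1, |3|->2.5, |3|->2.5, |4|->4, |5|->5.5, |7|->8, |6|->7
Step 3: Attach original signs; sum ranks with positive sign and with negative sign.
W+ = 5.5 + 1 + 2.5 + 5.5 + 8 + 7 = 29.5
W- = 2.5 + 4 = 6.5
(Check: W+ + W- = 36 should equal n(n+1)/2 = 36.)
Step 4: Test statistic W = min(W+, W-) = 6.5.
Step 5: Ties in |d|, so use the tie-corrected normal approximation.
        E[W] = n(n+1)/4 = 8*9/4 = 18.
        Tie groups: |d|=3 (t=2), |d|=5 (t=2); sum(t^3 - t) = 12.
        Var[W] = n(n+1)(2n+1)/24 - sum(t^3-t)/48 = 1224/24 - 12/48 = 50.75.
        z = (W - E[W]) / sqrt(Var[W]) = (6.5 - 18) / 7.1239 = -1.6143.
        Two-sided p = 2*Phi(z) = 0.106466.
Step 6: alpha = 0.1. fail to reject H0.

W+ = 29.5, W- = 6.5, W = min = 6.5, p = 0.106466, fail to reject H0.
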